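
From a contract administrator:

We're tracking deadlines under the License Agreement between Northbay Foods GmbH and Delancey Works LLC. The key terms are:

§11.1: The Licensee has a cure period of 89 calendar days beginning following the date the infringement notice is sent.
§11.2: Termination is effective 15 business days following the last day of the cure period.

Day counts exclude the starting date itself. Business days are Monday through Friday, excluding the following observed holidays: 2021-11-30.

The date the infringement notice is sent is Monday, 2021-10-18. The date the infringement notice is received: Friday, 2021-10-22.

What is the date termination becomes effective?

The last day of the cure period: 2021-10-18 + 89 days = 2022-01-15.
The date termination becomes effective: 15 business days after Saturday, 2022-01-15, skipping weekends — Jan 17, Jan 18, Jan 19, Jan 20, …, Feb 2, Feb 3, Feb 4 — lands on Friday, 2022-02-04.

2022-02-04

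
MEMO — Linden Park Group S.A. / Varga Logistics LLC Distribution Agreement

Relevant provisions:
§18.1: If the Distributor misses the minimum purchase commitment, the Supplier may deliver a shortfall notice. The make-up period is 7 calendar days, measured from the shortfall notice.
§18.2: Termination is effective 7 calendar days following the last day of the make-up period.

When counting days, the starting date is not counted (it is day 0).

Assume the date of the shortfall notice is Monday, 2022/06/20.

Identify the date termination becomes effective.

The last day of the make-up period: 7 calendar days after 2022/06/20 is 2022/06/27.
Adding 7 calendar days to 2022/06/27 gives 2022/07/04, which is the date termination becomes effective.

2022/07/04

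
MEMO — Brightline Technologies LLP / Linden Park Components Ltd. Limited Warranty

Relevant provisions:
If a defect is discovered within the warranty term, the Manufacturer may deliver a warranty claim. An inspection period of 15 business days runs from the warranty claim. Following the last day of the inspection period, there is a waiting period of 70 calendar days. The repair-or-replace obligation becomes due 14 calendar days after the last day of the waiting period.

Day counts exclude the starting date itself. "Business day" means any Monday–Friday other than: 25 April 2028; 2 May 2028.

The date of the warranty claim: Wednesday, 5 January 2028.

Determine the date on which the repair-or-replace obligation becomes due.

19 April 2028

The last day of the inspection period: 15 business days after Wednesday, 5 January 2028, skipping weekends — Jan 6, Jan 7, Jan 10, Jan 11, …, Jan 24, Jan 25, Jan 26 — lands on Wednesday, 26 January 2028.
Adding 70 calendar days to 26 January 2028 gives 5 April 2028, which is the last day of the waiting period.
The date on which the repair-or-replace obligation becomes due: 14 calendar days after 5 April 2028 is 19 April 2028.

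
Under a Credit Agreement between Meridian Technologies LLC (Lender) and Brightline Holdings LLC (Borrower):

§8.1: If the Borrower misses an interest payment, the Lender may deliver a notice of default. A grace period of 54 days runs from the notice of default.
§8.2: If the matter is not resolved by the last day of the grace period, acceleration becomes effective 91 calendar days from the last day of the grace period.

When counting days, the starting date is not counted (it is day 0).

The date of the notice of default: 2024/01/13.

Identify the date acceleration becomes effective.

Adding 54 calendar days to 2024/01/13 gives 2024/03/07, which is the last day of the grace period.
The date acceleration becomes effective: 91 calendar days after 2024/03/07 is 2024/06/06.

2024/06/06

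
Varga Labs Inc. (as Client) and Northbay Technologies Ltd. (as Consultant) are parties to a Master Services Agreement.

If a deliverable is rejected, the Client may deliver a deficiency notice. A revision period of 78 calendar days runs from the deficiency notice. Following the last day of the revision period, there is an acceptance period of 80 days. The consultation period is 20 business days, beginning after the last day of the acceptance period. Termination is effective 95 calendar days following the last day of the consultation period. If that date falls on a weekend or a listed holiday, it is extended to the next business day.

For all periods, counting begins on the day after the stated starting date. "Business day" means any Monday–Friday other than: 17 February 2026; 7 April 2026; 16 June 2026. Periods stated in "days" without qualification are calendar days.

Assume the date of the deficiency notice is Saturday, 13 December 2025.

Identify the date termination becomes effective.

The last day of the revision period: 78 calendar days after 13 December 2025 is 1 March 2026.
The last day of the acceptance period: 80 calendar days after 1 March 2026 is 20 May 2026.
The last day of the consultation period: 20 business days after Wednesday, 20 May 2026, skipping weekends and the listed holiday on Jun 16 — May 21, May 22, May 25, May 26, …, Jun 15, Jun 17, Jun 18 — lands on Thursday, 18 June 2026.
The date termination becomes effective: 95 calendar days after 18 June 2026 is 21 September 2026. 21 September 2026 is a Monday and is not a listed holiday, so no roll-forward applies.

21 September 2026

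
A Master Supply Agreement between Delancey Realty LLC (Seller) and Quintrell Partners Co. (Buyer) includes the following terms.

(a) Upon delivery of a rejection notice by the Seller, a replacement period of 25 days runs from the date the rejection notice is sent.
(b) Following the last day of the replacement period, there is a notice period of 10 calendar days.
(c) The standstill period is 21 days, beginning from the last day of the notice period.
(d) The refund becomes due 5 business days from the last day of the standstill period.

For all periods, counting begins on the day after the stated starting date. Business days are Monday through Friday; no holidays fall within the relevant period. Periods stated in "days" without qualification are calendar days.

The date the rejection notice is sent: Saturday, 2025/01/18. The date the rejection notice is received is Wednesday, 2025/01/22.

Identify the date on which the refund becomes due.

2025/03/21

Adding 25 calendar days to 2025/01/18 gives 2025/02/12, which is the last day of the replacement period.
The last day of the notice period: 10 calendar days after 2025/02/12 is 2025/02/22.
The last day of the standstill period: 2025/02/22 + 21 days = 2025/03/15.
The date on which the refund becomes due: 5 business days after Saturday, 2025/03/15, skipping weekends — Mar 17, Mar 18, Mar 19, Mar 20, Mar 21 — lands on Friday, 2025/03/21.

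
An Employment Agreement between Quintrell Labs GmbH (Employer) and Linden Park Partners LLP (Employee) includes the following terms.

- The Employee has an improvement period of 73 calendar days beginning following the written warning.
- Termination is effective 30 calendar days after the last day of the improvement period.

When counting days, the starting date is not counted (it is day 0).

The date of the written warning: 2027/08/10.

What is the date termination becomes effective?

2027/11/21

The last day of the improvement period: 73 calendar days after 2027/08/10 is 2027/10/22.
The date termination becomes effective: 30 calendar days after 2027/10/22 is 2027/11/21.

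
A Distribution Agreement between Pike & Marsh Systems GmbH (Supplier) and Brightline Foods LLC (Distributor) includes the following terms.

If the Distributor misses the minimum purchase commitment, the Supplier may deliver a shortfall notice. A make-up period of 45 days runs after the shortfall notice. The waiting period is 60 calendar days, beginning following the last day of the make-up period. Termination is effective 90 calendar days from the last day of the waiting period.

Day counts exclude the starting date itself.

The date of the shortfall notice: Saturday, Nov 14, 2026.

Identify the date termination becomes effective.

May 28, 2027

The last day of the make-up period: 45 calendar days after Nov 14, 2026 is Dec 29, 2026.
The last day of the waiting period: Dec 29, 2026 + 60 days = Feb 27, 2027.
The date termination becomes effective: Feb 27, 2027 + 90 days = May 28, 2027.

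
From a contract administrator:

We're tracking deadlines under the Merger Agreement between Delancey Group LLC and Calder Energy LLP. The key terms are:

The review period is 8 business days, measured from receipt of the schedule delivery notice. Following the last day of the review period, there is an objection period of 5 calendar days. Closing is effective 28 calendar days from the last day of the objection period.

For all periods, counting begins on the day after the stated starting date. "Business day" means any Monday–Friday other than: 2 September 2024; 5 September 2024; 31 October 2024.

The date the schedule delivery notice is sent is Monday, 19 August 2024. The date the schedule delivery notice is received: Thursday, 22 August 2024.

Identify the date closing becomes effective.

From Thursday, 22 August 2024, 8 business days (Aug 23, Aug 26, Aug 27, Aug 28, Aug 29, Aug 30, Sep 3, Sep 4, skipping weekends and the listed holiday on Sep 2) brings us to Wednesday, 4 September 2024, which is the last day of the review period.
Adding 5 calendar days to 4 September 2024 gives 9 September 2024, which is the last day of the objection period.
Adding 28 calendar days to 9 September 2024 gives 7 October 2024, which is the date closing becomes effective.

7 October 2024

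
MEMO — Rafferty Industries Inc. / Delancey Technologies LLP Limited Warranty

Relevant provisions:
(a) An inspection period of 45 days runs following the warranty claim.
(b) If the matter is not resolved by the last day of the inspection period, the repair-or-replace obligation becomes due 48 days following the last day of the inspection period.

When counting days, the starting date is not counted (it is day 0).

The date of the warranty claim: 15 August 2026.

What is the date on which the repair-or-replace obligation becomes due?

The last day of the inspection period: 15 August 2026 + 45 days = 29 September 2026.
The date on which the repair-or-replace obligation becomes due: 29 September 2026 + 48 days = 16 November 2026.

16 November 2026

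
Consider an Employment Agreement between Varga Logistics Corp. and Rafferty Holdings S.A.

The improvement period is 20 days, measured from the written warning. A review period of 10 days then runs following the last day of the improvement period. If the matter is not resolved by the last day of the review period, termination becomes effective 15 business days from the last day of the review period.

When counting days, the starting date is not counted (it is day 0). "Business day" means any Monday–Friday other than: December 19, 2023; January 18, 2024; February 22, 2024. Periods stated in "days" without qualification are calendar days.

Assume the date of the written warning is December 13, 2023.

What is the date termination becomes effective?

February 5, 2024

The last day of the improvement period: December 13, 2023 + 20 days = January 2, 2024.
Adding 10 calendar days to January 2, 2024 gives January 12, 2024, which is the last day of the review period.
The date termination becomes effective: counting 15 business days from Friday, January 12, 2024 (Jan 15, Jan 16, Jan 17, Jan 19, …, Feb 1, Feb 2, Feb 5, skipping weekends and the listed holiday on Jan 18) reaches Monday, February 5, 2024.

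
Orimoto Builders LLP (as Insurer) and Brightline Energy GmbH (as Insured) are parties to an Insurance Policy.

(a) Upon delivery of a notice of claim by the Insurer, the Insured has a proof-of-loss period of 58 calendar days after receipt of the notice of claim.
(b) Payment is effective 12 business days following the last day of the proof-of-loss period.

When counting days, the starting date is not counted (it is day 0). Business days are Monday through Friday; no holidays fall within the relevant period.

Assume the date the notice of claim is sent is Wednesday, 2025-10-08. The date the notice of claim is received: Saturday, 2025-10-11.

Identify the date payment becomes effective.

The last day of the proof-of-loss period: 2025-10-11 + 58 days = 2025-12-08.
From Monday, 2025-12-08, 12 business days (Dec 9, Dec 10, Dec 11, Dec 12, …, Dec 22, Dec 23, Dec 24, skipping weekends) brings us to Wednesday, 2025-12-24, which is the date payment becomes effective.

2025-12-24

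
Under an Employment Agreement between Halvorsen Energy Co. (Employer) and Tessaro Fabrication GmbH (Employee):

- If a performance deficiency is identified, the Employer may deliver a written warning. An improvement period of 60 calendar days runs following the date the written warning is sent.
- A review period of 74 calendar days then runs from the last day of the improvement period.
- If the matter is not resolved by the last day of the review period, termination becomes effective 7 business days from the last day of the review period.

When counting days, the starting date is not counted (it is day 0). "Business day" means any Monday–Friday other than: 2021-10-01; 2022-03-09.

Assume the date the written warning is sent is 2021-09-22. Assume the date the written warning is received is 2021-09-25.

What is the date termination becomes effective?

The last day of the improvement period: 60 calendar days after 2021-09-22 is 2021-11-21.
Adding 74 calendar days to 2021-11-21 gives 2022-02-03, which is the last day of the review period.
The date termination becomes effective: counting 7 business days from Thursday, 2022-02-03 (Feb 4, Feb 7, Feb 8, Feb 9, Feb 10, Feb 11, Feb 14, skipping weekends) reaches Monday, 2022-02-14.

2022-02-14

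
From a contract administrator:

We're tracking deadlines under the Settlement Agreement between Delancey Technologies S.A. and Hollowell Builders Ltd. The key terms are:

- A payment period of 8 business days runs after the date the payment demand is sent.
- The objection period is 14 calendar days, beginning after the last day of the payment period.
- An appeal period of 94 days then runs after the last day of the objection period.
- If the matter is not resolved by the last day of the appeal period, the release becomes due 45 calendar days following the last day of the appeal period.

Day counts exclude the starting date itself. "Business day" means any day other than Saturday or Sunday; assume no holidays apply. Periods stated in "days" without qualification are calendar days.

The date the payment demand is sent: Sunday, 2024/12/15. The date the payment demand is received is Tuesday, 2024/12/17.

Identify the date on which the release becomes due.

2025/05/27

The last day of the payment period: 8 business days after Sunday, 2024/12/15, skipping weekends — Dec 16, Dec 17, Dec 18, Dec 19, Dec 20, Dec 23, Dec 24, Dec 25 — lands on Wednesday, 2024/12/25.
The last day of the objection period: 2024/12/25 + 14 days = 2025/01/08.
The last day of the appeal period: 2025/01/08 + 94 days = 2025/04/12.
The date on which the release becomes due: 45 calendar days after 2025/04/12 is 2025/05/27.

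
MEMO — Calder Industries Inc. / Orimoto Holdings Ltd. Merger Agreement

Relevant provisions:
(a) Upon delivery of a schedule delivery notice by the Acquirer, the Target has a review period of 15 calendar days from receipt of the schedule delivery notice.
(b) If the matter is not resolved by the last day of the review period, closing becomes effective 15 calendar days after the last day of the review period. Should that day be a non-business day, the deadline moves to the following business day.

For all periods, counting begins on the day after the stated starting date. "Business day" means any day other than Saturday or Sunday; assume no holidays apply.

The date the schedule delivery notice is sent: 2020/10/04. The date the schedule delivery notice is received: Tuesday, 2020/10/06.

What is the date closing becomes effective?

Adding 15 calendar days to 2020/10/06 gives 2020/10/21, which is the last day of the review period.
The date closing becomes effective: 2020/10/21 + 15 days = 2020/11/05. 2020/11/05 is a Thursday, so no roll-forward applies.

2020/11/05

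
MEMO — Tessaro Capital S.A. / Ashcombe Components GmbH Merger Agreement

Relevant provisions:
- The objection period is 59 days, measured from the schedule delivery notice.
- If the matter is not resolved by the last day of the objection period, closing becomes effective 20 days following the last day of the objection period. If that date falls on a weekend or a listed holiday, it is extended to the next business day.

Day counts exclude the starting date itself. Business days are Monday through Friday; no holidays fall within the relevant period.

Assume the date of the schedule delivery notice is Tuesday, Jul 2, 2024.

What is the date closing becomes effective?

Sep 19, 2024

Adding 59 calendar days to Jul 2, 2024 gives Aug 30, 2024, which is the last day of the objection period.
Adding 20 calendar days to Aug 30, 2024 gives Sep 19, 2024, which is the date closing becomes effective. Sep 19, 2024 is a Thursday, so no roll-forward applies.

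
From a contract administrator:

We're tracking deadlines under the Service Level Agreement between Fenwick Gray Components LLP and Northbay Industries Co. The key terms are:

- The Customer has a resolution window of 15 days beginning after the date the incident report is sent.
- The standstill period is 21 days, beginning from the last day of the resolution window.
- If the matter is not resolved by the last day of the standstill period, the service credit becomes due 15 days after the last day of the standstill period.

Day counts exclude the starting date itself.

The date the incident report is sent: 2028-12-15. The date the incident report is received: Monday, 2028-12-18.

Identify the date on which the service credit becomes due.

The last day of the resolution window: 2028-12-15 + 15 days = 2028-12-30.
The last day of the standstill period: 21 calendar days after 2028-12-30 is 2029-01-20.
The date on which the service credit becomes due: 15 calendar days after 2029-01-20 is 2029-02-04.

2029-02-04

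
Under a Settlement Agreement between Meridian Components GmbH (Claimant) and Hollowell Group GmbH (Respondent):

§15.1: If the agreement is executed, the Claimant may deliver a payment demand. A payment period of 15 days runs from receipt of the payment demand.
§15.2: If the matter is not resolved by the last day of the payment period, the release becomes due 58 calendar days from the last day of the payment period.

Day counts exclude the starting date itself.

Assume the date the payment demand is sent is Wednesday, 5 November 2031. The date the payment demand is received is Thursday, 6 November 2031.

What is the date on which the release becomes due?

18 January 2032

The last day of the payment period: 15 calendar days after 6 November 2031 is 21 November 2031.
The date on which the release becomes due: 58 calendar days after 21 November 2031 is 18 January 2032.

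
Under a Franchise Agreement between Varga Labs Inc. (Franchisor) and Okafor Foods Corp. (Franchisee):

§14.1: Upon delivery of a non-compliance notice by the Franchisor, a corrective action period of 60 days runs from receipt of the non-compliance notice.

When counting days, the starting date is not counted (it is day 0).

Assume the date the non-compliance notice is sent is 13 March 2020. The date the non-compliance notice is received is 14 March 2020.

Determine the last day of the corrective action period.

The last day of the corrective action period: 60 calendar days after 14 March 2020 is 13 May 2020.

13 May 2020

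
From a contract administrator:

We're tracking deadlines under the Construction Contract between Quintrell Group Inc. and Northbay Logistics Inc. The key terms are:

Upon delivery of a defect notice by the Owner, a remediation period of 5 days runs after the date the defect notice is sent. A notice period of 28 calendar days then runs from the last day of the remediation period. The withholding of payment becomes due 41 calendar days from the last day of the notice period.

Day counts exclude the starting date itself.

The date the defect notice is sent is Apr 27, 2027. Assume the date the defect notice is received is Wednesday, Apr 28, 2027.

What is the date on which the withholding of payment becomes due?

Jul 10, 2027

Adding 5 calendar days to Apr 27, 2027 gives May 2, 2027, which is the last day of the remediation period.
The last day of the notice period: May 2, 2027 + 28 days = May 30, 2027.
The date on which the withholding of payment becomes due: May 30, 2027 + 41 days = Jul 10, 2027.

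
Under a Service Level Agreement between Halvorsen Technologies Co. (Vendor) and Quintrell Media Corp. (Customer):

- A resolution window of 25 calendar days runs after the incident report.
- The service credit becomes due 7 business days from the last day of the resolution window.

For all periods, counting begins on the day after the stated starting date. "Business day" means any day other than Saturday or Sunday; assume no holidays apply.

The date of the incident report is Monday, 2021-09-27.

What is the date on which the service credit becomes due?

2021-11-02

The last day of the resolution window: 2021-09-27 + 25 days = 2021-10-22.
From Friday, 2021-10-22, 7 business days (Oct 25, Oct 26, Oct 27, Oct 28, Oct 29, Nov 1, Nov 2, skipping weekends) brings us to Tuesday, 2021-11-02, which is the date on which the service credit becomes due.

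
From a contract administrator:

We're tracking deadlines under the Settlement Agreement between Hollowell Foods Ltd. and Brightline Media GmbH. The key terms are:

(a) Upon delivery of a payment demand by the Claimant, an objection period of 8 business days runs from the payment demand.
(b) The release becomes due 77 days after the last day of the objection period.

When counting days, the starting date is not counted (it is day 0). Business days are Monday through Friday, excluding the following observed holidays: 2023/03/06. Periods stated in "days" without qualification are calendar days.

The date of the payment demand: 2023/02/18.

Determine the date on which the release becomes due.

From Saturday, 2023/02/18, 8 business days (Feb 20, Feb 21, Feb 22, Feb 23, Feb 24, Feb 27, Feb 28, Mar 1, skipping weekends) brings us to Wednesday, 2023/03/01, which is the last day of the objection period.
The date on which the release becomes due: 77 calendar days after 2023/03/01 is 2023/05/17.

2023/05/17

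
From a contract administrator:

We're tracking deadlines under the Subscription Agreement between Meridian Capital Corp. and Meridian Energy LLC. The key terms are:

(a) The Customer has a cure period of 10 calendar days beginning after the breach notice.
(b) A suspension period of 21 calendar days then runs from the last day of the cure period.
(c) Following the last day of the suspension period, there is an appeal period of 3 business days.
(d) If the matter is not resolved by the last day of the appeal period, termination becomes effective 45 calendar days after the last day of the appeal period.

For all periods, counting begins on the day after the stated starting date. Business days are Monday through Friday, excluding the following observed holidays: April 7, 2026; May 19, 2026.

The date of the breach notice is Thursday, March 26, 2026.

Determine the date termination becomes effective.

June 13, 2026

The last day of the cure period: March 26, 2026 + 10 days = April 5, 2026.
The last day of the suspension period: April 5, 2026 + 21 days = April 26, 2026.
The last day of the appeal period: 3 business days after Sunday, April 26, 2026, skipping weekends — Apr 27, Apr 28, Apr 29 — lands on Wednesday, April 29, 2026.
The date termination becomes effective: April 29, 2026 + 45 days = June 13, 2026.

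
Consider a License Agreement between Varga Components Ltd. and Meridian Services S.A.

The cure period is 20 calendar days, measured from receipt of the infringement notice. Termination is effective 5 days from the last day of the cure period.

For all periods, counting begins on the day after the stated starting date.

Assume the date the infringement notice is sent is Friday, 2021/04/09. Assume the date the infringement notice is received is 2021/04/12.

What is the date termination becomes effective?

The last day of the cure period: 20 calendar days after 2021/04/12 is 2021/05/02.
The date termination becomes effective: 2021/05/02 + 5 days = 2021/05/07.

2021/05/07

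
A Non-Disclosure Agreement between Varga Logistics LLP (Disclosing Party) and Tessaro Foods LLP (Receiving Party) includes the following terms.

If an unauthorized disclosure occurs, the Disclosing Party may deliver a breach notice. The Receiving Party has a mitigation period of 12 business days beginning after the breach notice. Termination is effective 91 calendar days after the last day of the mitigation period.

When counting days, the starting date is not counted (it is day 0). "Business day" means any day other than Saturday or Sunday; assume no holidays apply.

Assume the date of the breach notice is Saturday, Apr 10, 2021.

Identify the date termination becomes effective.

Jul 27, 2021

The last day of the mitigation period: counting 12 business days from Saturday, Apr 10, 2021 (Apr 12, Apr 13, Apr 14, Apr 15, …, Apr 23, Apr 26, Apr 27, skipping weekends) reaches Tuesday, Apr 27, 2021.
Adding 91 calendar days to Apr 27, 2021 gives Jul 27, 2021, which is the date termination becomes effective.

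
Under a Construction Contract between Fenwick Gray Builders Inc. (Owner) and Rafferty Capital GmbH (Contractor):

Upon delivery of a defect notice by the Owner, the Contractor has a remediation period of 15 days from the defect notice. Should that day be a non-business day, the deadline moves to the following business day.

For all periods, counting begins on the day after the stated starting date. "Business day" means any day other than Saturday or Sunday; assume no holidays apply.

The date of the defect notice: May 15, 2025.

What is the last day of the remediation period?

Adding 15 calendar days to May 15, 2025 gives May 30, 2025, which is the last day of the remediation period. May 30, 2025 is a Friday, so no roll-forward applies.

May 30, 2025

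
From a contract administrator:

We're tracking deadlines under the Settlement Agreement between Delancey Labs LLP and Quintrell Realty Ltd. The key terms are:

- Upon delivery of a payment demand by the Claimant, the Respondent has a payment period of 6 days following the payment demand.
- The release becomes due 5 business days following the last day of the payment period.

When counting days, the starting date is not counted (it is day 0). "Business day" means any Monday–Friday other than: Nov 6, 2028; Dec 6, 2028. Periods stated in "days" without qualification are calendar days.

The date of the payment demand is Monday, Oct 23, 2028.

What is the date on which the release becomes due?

Nov 3, 2028

The last day of the payment period: Oct 23, 2028 + 6 days = Oct 29, 2028.
From Sunday, Oct 29, 2028, 5 business days (Oct 30, Oct 31, Nov 1, Nov 2, Nov 3, skipping weekends) brings us to Friday, Nov 3, 2028, which is the date on which the release becomes due.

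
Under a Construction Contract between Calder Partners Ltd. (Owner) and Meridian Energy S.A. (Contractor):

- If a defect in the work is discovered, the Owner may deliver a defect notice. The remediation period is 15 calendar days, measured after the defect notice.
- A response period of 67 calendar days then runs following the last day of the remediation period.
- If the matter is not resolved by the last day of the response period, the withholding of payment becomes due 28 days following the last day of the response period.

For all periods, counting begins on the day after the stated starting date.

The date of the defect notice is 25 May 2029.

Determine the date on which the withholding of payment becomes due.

The last day of the remediation period: 15 calendar days after 25 May 2029 is 9 June 2029.
The last day of the response period: 9 June 2029 + 67 days = 15 August 2029.
The date on which the withholding of payment becomes due: 15 August 2029 + 28 days = 12 September 2029.

12 September 2029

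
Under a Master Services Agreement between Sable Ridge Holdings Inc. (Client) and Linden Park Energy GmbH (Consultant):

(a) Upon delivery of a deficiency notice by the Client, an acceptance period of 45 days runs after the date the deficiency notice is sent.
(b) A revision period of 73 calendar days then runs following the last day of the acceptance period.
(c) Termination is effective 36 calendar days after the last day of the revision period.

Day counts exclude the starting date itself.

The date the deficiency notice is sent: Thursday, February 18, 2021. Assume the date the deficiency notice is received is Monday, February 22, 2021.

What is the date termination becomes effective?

July 22, 2021

The last day of the acceptance period: 45 calendar days after February 18, 2021 is April 4, 2021.
The last day of the revision period: 73 calendar days after April 4, 2021 is June 16, 2021.
The date termination becomes effective: 36 calendar days after June 16, 2021 is July 22, 2021.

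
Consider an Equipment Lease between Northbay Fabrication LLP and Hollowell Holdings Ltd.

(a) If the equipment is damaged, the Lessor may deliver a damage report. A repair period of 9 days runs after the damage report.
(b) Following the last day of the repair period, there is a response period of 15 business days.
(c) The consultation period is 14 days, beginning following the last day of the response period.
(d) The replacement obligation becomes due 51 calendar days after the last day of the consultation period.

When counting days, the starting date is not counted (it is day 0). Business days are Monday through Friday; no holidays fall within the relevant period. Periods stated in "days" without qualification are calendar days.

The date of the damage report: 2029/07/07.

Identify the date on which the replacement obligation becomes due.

2029/10/10

The last day of the repair period: 9 calendar days after 2029/07/07 is 2029/07/16.
The last day of the response period: 15 business days after Monday, 2029/07/16, skipping weekends — Jul 17, Jul 18, Jul 19, Jul 20, …, Aug 2, Aug 3, Aug 6 — lands on Monday, 2029/08/06.
Adding 14 calendar days to 2029/08/06 gives 2029/08/20, which is the last day of the consultation period.
The date on which the replacement obligation becomes due: 2029/08/20 + 51 days = 2029/10/10.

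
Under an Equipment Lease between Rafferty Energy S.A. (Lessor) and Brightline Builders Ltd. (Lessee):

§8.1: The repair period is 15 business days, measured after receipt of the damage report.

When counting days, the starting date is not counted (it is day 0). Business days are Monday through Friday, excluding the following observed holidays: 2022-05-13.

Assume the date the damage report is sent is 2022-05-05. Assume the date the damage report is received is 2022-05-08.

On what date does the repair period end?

2022-05-30

The last day of the repair period: counting 15 business days from Sunday, 2022-05-08 (May 9, May 10, May 11, May 12, …, May 26, May 27, May 30, skipping weekends and the listed holiday on May 13) reaches Monday, 2022-05-30.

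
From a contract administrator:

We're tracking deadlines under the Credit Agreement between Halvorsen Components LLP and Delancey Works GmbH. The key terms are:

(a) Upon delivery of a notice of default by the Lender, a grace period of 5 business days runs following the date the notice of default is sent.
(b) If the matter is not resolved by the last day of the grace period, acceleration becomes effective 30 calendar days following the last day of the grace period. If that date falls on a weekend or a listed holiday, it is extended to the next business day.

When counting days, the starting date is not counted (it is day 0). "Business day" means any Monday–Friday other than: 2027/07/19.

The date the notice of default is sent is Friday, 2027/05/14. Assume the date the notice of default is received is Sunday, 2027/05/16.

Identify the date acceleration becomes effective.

2027/06/21

From Friday, 2027/05/14, 5 business days (May 17, May 18, May 19, May 20, May 21, skipping weekends) brings us to Friday, 2027/05/21, which is the last day of the grace period.
The date acceleration becomes effective: 2027/05/21 + 30 days = 2027/06/20. That falls on a Sunday, so it rolls to the next business day, Monday, 2027/06/21.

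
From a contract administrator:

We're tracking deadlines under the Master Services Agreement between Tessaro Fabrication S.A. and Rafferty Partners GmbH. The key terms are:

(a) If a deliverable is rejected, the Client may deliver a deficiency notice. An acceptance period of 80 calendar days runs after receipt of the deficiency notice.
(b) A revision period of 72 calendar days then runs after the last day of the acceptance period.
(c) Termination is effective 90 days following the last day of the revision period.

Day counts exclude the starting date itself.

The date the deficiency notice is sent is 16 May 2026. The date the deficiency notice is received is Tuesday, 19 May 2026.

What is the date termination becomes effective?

The last day of the acceptance period: 80 calendar days after 19 May 2026 is 7 August 2026.
Adding 72 calendar days to 7 August 2026 gives 18 October 2026, which is the last day of the revision period.
The date termination becomes effective: 90 calendar days after 18 October 2026 is 16 January 2027.

16 January 2027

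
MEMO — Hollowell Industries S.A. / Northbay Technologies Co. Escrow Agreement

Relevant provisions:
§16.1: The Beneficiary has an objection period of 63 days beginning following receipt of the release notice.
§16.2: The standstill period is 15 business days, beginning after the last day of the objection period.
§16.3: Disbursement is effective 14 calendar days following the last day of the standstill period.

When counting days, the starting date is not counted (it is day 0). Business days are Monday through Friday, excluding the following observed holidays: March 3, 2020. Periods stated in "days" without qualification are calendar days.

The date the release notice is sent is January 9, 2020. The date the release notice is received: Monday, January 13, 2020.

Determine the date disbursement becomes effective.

April 20, 2020

The last day of the objection period: 63 calendar days after January 13, 2020 is March 16, 2020.
The last day of the standstill period: counting 15 business days from Monday, March 16, 2020 (Mar 17, Mar 18, Mar 19, Mar 20, …, Apr 2, Apr 3, Apr 6, skipping weekends) reaches Monday, April 6, 2020.
The date disbursement becomes effective: 14 calendar days after April 6, 2020 is April 20, 2020.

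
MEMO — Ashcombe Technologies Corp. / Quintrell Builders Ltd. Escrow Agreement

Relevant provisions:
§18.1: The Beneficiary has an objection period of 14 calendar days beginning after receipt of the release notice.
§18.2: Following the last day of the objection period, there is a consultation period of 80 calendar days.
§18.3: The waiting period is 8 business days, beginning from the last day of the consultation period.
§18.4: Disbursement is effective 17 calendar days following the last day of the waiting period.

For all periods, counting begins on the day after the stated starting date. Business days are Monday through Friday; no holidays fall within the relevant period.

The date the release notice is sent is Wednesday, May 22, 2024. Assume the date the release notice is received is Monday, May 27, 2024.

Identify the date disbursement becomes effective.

The last day of the objection period: 14 calendar days after May 27, 2024 is June 10, 2024.
The last day of the consultation period: 80 calendar days after June 10, 2024 is August 29, 2024.
The last day of the waiting period: counting 8 business days from Thursday, August 29, 2024 (Aug 30, Sep 2, Sep 3, Sep 4, Sep 5, Sep 6, Sep 9, Sep 10, skipping weekends) reaches Tuesday, September 10, 2024.
The date disbursement becomes effective: September 10, 2024 + 17 days = September 27, 2024.

September 27, 2024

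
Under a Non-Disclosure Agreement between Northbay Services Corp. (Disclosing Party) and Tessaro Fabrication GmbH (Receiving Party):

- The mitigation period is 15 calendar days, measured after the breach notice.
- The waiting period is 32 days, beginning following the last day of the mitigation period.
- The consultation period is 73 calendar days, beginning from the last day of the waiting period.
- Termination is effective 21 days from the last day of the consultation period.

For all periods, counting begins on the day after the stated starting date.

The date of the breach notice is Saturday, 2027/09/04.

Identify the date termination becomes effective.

The last day of the mitigation period: 2027/09/04 + 15 days = 2027/09/19.
Adding 32 calendar days to 2027/09/19 gives 2027/10/21, which is the last day of the waiting period.
The last day of the consultation period: 73 calendar days after 2027/10/21 is 2028/01/02.
The date termination becomes effective: 2028/01/02 + 21 days = 2028/01/23.

2028/01/23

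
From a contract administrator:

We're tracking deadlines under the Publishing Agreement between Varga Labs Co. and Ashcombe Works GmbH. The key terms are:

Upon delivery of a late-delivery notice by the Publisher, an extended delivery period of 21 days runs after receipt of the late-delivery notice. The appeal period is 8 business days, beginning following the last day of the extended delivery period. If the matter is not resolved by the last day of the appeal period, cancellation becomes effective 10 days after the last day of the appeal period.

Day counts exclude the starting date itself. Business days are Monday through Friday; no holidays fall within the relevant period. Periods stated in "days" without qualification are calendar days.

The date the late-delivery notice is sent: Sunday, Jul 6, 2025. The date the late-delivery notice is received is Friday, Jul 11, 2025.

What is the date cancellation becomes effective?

Aug 23, 2025

The last day of the extended delivery period: Jul 11, 2025 + 21 days = Aug 1, 2025.
From Friday, Aug 1, 2025, 8 business days (Aug 4, Aug 5, Aug 6, Aug 7, Aug 8, Aug 11, Aug 12, Aug 13, skipping weekends) brings us to Wednesday, Aug 13, 2025, which is the last day of the appeal period.
Adding 10 calendar days to Aug 13, 2025 gives Aug 23, 2025, which is the date cancellation becomes effective.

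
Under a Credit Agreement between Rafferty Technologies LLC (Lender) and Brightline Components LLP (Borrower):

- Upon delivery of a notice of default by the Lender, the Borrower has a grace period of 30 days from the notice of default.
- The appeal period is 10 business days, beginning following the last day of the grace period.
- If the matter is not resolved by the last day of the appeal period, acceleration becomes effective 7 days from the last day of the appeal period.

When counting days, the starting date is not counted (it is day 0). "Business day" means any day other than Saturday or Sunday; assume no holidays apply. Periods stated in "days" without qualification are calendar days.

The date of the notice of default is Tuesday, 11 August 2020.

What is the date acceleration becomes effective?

The last day of the grace period: 30 calendar days after 11 August 2020 is 10 September 2020.
The last day of the appeal period: counting 10 business days from Thursday, 10 September 2020 (Sep 11, Sep 14, Sep 15, Sep 16, Sep 17, Sep 18, Sep 21, Sep 22, Sep 23, Sep 24, skipping weekends) reaches Thursday, 24 September 2020.
Adding 7 calendar days to 24 September 2020 gives 1 October 2020, which is the date acceleration becomes effective.

1 October 2020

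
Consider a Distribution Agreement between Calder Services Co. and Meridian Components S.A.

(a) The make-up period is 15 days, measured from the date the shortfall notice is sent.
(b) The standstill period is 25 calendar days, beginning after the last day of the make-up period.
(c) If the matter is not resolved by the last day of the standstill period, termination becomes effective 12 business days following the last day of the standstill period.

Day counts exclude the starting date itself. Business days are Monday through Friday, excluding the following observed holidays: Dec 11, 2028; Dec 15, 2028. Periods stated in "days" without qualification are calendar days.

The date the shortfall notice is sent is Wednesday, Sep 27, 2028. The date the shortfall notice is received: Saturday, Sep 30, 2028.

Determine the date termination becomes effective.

Nov 22, 2028

The last day of the make-up period: Sep 27, 2028 + 15 days = Oct 12, 2028.
The last day of the standstill period: Oct 12, 2028 + 25 days = Nov 6, 2028.
The date termination becomes effective: 12 business days after Monday, Nov 6, 2028, skipping weekends — Nov 7, Nov 8, Nov 9, Nov 10, …, Nov 20, Nov 21, Nov 22 — lands on Wednesday, Nov 22, 2028.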